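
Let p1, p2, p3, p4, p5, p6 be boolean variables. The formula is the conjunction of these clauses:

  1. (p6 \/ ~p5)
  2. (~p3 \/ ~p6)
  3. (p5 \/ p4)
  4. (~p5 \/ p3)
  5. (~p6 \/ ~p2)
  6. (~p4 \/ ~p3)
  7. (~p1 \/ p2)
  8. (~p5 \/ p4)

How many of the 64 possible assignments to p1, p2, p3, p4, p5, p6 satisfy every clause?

4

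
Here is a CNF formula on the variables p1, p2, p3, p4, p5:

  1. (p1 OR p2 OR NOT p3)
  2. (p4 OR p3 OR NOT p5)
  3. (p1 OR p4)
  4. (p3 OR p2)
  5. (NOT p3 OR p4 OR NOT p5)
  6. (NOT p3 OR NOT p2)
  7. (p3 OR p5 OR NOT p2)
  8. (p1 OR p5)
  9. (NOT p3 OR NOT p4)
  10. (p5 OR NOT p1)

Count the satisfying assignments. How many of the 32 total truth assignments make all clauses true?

Satisfying assignments:
  p1=F p2=T p3=F p4=T p5=T
  p1=T p2=T p3=F p4=T p5=T
Count: 2.

2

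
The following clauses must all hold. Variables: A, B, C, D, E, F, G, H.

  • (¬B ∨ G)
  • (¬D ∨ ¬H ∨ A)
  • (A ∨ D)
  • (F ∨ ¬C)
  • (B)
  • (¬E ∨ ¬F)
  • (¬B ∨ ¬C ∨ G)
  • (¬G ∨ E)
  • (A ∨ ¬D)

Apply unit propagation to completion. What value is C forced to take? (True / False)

(B) is a unit clause: B = True.
(G ∨ ¬B): since B = True, the clause reduces to (G). G = True.
In (E ∨ ¬G), ¬G is now false; E must hold, so E = True.
From (¬F ∨ ¬E) and E = True: F = False.
(F ∨ ¬C) with F = False leaves only ¬C, so C = False.

False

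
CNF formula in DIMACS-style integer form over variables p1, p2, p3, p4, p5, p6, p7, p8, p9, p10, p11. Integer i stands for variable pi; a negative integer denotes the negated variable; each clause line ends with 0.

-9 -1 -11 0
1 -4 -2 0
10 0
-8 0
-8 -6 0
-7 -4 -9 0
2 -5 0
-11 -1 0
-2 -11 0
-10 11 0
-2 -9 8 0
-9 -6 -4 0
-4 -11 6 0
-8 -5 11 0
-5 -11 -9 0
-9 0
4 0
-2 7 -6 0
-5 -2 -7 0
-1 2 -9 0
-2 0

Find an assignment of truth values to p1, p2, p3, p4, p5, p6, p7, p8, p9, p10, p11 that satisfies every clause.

p1=False, p2=False, p3=True, p4=True, p5=False, p6=True, p7=True, p8=False, p9=False, p10=True, p11=True

Unit propagation: (p10) forces p10 = True.
Unit propagation: (!p8) forces p8 = False.
The clause (p11) is unit: p11 must be True.
The clause (!p1) is unit: p1 must be False.
Unit propagation: (!p2) forces p2 = False.
(!p5) is a unit clause, so p5 = False.
(!p9) is a unit clause, so p9 = False.
The clause (p4) is unit: p4 must be True.
(p6) is a unit clause, so p6 = True.
p3, p7 are now unconstrained; take p3 = True, p7 = True.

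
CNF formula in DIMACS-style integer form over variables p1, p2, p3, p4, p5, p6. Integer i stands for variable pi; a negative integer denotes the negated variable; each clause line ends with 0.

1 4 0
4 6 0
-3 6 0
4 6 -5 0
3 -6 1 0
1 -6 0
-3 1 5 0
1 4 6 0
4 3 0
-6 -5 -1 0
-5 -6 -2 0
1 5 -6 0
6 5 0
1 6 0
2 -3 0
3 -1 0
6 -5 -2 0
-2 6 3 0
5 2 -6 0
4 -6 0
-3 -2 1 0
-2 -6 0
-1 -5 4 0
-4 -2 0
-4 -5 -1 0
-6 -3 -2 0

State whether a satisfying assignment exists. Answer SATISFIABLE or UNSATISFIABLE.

UNSATISFIABLE

p6 = True:
  propagation gives p1=True, p5=False, p3=True, p2=True; an empty clause results — contradiction.
p6 = False:
  propagation gives p4=True, p3=False, p5=True, p1=True; an empty clause results — contradiction.
Every branch closes, so no satisfying assignment exists.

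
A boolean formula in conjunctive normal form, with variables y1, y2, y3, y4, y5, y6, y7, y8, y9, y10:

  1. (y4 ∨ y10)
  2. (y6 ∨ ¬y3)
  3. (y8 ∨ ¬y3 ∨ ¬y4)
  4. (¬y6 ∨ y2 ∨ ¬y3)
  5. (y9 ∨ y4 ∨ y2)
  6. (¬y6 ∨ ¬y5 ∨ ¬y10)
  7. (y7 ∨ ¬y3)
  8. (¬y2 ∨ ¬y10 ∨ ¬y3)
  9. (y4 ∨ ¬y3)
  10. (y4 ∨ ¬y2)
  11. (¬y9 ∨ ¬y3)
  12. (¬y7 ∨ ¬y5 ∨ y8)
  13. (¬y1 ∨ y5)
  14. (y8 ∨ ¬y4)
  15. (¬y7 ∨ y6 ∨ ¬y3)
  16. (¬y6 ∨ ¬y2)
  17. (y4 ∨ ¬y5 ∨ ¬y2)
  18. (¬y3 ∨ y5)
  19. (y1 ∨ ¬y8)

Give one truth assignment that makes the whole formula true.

y1 = F  y2 = F  y3 = F  y4 = F  y5 = T  y6 = F  y7 = F  y8 = F  y9 = T  y10 = T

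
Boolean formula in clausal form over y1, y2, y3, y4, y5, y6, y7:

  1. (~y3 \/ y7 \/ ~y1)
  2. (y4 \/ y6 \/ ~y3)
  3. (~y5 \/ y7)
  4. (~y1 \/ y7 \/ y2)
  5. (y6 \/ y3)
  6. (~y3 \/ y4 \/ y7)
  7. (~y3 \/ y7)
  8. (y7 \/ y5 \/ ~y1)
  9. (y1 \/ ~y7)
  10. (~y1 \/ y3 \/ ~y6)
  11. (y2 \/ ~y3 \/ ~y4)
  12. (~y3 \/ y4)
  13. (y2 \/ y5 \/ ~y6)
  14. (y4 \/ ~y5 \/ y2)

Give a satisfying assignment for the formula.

y1 = False, y2 = True, y3 = False, y4 = True, y5 = False, y6 = True, y7 = False

Pure literal: y2 appears only positively; assign y2 = True.
Branch on y1: take y1 = False.
  then y7 is forced to False.
  then y5 is forced to False.
  then y3 is forced to False.
  then y6 is forced to True.
y4 is now unconstrained; take y4 = True.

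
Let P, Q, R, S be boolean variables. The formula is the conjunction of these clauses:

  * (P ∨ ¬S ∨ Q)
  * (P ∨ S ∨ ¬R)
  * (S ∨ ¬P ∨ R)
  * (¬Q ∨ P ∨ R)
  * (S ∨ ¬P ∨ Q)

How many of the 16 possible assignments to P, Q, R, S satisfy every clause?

7

Satisfying assignments:
  P=0 Q=0 R=0 S=0
  P=0 Q=1 R=1 S=1
  P=1 Q=0 R=0 S=1
  P=1 Q=0 R=1 S=1
  P=1 Q=1 R=0 S=1
  P=1 Q=1 R=1 S=0
  P=1 Q=1 R=1 S=1
That's 7 in total.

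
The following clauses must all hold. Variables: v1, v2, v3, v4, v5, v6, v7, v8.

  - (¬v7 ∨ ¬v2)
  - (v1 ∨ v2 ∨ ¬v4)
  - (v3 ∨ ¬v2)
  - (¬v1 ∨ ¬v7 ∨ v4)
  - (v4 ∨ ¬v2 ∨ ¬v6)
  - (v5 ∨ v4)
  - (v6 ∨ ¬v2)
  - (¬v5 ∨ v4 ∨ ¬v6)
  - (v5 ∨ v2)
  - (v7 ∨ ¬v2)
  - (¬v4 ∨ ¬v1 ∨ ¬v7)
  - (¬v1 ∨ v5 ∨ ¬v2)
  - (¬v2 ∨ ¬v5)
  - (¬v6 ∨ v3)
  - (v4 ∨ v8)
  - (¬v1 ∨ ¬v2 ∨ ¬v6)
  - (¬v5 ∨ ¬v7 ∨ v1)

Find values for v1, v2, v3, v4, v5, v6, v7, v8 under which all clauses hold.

v1=True, v2=False, v3=False, v4=False, v5=True, v6=False, v7=False, v8=True

Pure literal: v8 appears only positively; assign v8 = True.
Try v1 = True.
The remaining clauses are satisfied by v2 = False, v3 = False, v4 = False, v5 = True, v6 = False, v7 = False.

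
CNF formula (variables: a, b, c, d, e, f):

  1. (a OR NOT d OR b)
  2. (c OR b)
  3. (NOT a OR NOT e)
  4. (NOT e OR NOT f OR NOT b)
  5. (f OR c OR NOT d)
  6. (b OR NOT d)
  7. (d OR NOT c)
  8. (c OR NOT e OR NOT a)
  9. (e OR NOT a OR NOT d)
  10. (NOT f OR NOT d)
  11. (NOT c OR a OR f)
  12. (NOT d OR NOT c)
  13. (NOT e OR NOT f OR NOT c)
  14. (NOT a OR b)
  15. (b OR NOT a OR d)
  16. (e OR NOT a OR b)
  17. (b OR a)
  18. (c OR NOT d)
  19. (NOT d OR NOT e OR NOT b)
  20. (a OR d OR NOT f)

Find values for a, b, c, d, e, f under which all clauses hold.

Set a = False and propagate.
  then b is forced to True.
Try c = False.
  then d is forced to False.
  then f is forced to False.
e is now unconstrained; take e = True.
Every clause has at least one true literal under this assignment.
Check each clause:
  1. (a OR b OR NOT d) — b is true.
  2. (c OR b) — b is true.
  3. (NOT e OR NOT a) — NOT a is true.
  4. (NOT b OR NOT f OR NOT e) — NOT f is true.
  5. (f OR NOT d OR c) — NOT d is true.
  6. (NOT d OR b) — b is true.
  7. (NOT c OR d) — NOT c is true.
  8. (NOT a OR NOT e OR c) — NOT a is true.
  9. (e OR NOT a OR NOT d) — NOT d is true.
  10. (NOT d OR NOT f) — NOT f is true.
  11. (a OR NOT c OR f) — NOT c is true.
  12. (NOT d OR NOT c) — NOT d is true.
  13. (NOT e OR NOT c OR NOT f) — NOT f is true.
  14. (b OR NOT a) — b is true.
  15. (b OR NOT a OR d) — b is true.
  16. (NOT a OR b OR e) — b is true.
  17. (b OR a) — b is true.
  18. (c OR NOT d) — NOT d is true.
  19. (NOT e OR NOT d OR NOT b) — NOT d is true.
  20. (NOT f OR d OR a) — NOT f is true.

a = False, b = True, c = False, d = False, e = True, f = False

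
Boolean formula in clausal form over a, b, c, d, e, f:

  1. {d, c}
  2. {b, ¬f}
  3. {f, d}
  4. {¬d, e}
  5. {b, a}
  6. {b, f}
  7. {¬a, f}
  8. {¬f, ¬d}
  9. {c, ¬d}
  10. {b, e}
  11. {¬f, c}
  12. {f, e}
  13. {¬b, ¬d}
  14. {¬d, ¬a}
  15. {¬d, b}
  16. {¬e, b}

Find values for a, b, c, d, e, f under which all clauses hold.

a=T, b=T, c=T, d=F, e=T, f=T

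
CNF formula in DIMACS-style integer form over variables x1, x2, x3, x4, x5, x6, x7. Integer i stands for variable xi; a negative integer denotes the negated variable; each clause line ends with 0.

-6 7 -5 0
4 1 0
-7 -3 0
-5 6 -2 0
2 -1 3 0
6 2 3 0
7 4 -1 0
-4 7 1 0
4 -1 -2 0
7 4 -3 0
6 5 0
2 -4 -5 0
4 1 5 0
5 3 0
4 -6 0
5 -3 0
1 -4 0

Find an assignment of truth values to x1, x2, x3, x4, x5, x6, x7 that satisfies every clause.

x1=T  x2=T  x3=F  x4=T  x5=T  x6=T  x7=T

Set x1 = True and propagate.
Set x2 = True and propagate.
  then x4 is forced to True.
Branch on x3: take x3 = False.
  then x5 is forced to True.
  then x6 is forced to True.
  then x7 is forced to True.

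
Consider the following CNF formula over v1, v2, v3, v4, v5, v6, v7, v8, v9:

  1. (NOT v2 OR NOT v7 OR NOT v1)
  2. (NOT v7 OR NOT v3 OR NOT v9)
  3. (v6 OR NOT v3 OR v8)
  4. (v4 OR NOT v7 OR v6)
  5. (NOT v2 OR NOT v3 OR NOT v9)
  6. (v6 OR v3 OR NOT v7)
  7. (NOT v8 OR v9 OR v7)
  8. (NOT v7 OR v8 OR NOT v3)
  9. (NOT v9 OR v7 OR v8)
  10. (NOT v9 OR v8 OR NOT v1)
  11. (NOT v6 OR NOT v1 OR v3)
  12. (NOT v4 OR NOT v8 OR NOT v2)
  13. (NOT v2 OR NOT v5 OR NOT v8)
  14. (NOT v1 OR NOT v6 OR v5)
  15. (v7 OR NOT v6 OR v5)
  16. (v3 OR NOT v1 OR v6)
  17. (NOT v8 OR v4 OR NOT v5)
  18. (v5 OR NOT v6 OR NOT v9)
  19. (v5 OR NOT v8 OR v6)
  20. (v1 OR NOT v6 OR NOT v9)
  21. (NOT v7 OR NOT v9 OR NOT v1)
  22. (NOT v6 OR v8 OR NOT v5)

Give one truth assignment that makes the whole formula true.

v1 = True, v2 = False, v3 = True, v4 = True, v5 = True, v6 = True, v7 = False, v8 = True, v9 = True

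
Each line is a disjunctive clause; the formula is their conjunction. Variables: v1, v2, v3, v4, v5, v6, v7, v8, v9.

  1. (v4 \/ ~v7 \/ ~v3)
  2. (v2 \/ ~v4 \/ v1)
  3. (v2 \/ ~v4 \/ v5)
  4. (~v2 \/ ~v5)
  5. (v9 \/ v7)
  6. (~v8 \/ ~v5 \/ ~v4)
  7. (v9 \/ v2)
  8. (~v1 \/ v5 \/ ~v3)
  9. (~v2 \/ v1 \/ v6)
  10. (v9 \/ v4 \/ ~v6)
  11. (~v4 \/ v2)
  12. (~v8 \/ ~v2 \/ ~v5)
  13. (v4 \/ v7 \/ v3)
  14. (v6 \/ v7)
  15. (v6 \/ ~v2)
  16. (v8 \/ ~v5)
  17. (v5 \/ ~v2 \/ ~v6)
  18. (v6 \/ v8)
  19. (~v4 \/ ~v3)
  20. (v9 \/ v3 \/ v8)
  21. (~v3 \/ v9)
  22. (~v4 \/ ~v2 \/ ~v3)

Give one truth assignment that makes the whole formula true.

v1=T, v2=F, v3=F, v4=F, v5=T, v6=F, v7=T, v8=T, v9=T

v9 occurs only positively in the remaining clauses — set v9 = True.
Set v1 = True and propagate.
Branch on v2: take v2 = False.
  then v4 is forced to False.
Set v3 = False and propagate.
  then v7 is forced to True.
The remaining clauses are satisfied by v5 = True, v6 = False, v8 = True.
Every clause has at least one true literal under this assignment.
Check each clause:
  1. (~v7 \/ v4 \/ ~v3) — ~v3 is true.
  2. (v2 \/ ~v4 \/ v1) — v1 is true.
  3. (v2 \/ v5 \/ ~v4) — ~v4 is true.
  4. (~v2 \/ ~v5) — ~v2 is true.
  5. (v7 \/ v9) — v9 is true.
  6. (~v4 \/ ~v8 \/ ~v5) — ~v4 is true.
  7. (v2 \/ v9) — v9 is true.
  8. (~v3 \/ v5 \/ ~v1) — ~v3 is true.
  9. (~v2 \/ v1 \/ v6) — v1 is true.
  10. (~v6 \/ v9 \/ v4) — v9 is true.
  11. (v2 \/ ~v4) — ~v4 is true.
  12. (~v8 \/ ~v5 \/ ~v2) — ~v2 is true.
  13. (v7 \/ v3 \/ v4) — v7 is true.
  14. (v6 \/ v7) — v7 is true.
  15. (~v2 \/ v6) — ~v2 is true.
  16. (~v5 \/ v8) — v8 is true.
  17. (~v6 \/ ~v2 \/ v5) — ~v6 is true.
  18. (v6 \/ v8) — v8 is true.
  19. (~v4 \/ ~v3) — ~v4 is true.
  20. (v9 \/ v3 \/ v8) — v8 is true.
  21. (~v3 \/ v9) — v9 is true.
  22. (~v4 \/ ~v3 \/ ~v2) — ~v4 is true.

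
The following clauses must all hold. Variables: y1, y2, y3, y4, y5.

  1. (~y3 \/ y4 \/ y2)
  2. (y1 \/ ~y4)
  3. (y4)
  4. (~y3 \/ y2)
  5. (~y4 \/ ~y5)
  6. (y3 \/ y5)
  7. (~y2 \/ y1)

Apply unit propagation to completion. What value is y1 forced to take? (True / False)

True

(y4) stands alone — y4 = True.
(y1 \/ ~y4) with y4 = True leaves only y1, so y1 = True.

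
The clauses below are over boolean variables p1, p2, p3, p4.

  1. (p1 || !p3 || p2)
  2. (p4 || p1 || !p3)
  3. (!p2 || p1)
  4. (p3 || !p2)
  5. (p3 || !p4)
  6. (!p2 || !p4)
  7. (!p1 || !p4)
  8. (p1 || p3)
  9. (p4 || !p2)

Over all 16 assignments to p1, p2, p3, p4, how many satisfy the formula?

2

Satisfying assignments:
  p1=T p2=F p3=F p4=F
  p1=T p2=F p3=T p4=F
Count: 2.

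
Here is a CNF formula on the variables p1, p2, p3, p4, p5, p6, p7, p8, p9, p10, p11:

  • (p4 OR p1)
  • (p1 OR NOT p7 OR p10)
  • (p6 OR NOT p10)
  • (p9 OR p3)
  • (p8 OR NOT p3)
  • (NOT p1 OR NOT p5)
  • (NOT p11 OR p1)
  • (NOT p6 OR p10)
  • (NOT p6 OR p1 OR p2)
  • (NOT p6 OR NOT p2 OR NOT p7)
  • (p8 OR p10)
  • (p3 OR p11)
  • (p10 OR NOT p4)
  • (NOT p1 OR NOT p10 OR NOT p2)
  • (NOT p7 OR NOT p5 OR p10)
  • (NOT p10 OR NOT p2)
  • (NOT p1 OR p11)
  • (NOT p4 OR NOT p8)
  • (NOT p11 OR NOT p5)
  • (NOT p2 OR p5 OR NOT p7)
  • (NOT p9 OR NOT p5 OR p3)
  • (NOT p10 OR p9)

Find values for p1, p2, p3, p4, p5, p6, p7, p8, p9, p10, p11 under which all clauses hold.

p1 = T, p2 = F, p3 = T, p4 = F, p5 = F, p6 = T, p7 = T, p8 = T, p9 = T, p10 = T, p11 = T

Check each clause:
  1. (p1 OR p4) — p1 is true.
  2. (p10 OR NOT p7 OR p1) — p1 is true.
  3. (p6 OR NOT p10) — p6 is true.
  4. (p3 OR p9) — p9 is true.
  5. (p8 OR NOT p3) — p8 is true.
  6. (NOT p5 OR NOT p1) — NOT p5 is true.
  7. (p1 OR NOT p11) — p1 is true.
  8. (p10 OR NOT p6) — p10 is true.
  9. (NOT p6 OR p1 OR p2) — p1 is true.
  10. (NOT p6 OR NOT p2 OR NOT p7) — NOT p2 is true.
  11. (p10 OR p8) — p8 is true.
  12. (p3 OR p11) — p11 is true.
  13. (p10 OR NOT p4) — p10 is true.
  14. (NOT p1 OR NOT p10 OR NOT p2) — NOT p2 is true.
  15. (p10 OR NOT p7 OR NOT p5) — p10 is true.
  16. (NOT p2 OR NOT p10) — NOT p2 is true.
  17. (p11 OR NOT p1) — p11 is true.
  18. (NOT p8 OR NOT p4) — NOT p4 is true.
  19. (NOT p5 OR NOT p11) — NOT p5 is true.
  20. (NOT p7 OR p5 OR NOT p2) — NOT p2 is true.
  21. (NOT p9 OR NOT p5 OR p3) — p3 is true.
  22. (p9 OR NOT p10) — p9 is true.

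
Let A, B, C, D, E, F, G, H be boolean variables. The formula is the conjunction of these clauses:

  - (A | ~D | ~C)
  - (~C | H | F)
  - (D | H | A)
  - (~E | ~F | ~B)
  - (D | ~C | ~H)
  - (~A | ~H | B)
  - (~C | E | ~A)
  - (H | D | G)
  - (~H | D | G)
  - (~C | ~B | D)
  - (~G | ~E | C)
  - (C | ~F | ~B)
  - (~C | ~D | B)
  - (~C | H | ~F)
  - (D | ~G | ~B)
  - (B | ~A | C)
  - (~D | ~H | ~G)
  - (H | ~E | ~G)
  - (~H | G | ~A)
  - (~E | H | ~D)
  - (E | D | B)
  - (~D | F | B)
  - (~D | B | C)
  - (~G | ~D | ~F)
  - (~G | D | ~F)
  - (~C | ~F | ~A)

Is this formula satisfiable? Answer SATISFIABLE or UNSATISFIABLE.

SATISFIABLE

Try A = True.
Set B = True and propagate.
Branch on C: take C = False.
  then F is forced to False.
For the remaining variables, D = True, E = False, G = False, H = False works.
So A=True, B=True, C=False, D=True, E=False, F=False, G=False, H=False is a satisfying assignment.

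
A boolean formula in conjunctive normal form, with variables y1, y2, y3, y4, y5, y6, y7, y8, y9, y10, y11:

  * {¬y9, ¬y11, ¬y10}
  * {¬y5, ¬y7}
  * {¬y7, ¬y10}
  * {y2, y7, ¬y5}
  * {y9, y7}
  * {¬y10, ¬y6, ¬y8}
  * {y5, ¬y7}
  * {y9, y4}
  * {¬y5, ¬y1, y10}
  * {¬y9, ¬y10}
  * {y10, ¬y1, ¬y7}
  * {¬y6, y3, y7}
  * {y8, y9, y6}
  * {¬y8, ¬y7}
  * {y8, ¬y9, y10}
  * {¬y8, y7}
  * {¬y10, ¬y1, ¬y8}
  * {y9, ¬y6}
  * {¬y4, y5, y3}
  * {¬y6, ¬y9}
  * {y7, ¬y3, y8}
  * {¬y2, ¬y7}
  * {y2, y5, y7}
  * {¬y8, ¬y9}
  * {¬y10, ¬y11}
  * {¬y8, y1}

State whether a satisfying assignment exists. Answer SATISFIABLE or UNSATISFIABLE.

y7 = True:
  propagation gives y5=False; an empty clause results — contradiction.
y7 = False:
  propagation gives y9=True, y10=False, y8=True; an empty clause results — contradiction.
Every branch closes, so no satisfying assignment exists.

UNSATISFIABLE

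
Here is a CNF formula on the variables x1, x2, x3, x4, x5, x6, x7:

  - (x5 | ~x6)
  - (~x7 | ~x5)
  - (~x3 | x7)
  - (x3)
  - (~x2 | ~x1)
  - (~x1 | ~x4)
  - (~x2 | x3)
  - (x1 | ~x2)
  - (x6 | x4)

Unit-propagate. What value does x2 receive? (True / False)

False

(x3) is a unit clause: x3 = True.
(~x3 | x7): since x3 = True, the clause reduces to (x7). x7 = True.
(~x7 | ~x5) with x7 = True leaves only ~x5, so x5 = False.
In (x5 | ~x6), x5 is now false; ~x6 must hold, so x6 = False.
In (x4 | x6), x6 is now false; x4 must hold, so x4 = True.
In (~x4 | ~x1), ~x4 is now false; ~x1 must hold, so x1 = False.
From (x1 | ~x2) and x1 = False: x2 = False.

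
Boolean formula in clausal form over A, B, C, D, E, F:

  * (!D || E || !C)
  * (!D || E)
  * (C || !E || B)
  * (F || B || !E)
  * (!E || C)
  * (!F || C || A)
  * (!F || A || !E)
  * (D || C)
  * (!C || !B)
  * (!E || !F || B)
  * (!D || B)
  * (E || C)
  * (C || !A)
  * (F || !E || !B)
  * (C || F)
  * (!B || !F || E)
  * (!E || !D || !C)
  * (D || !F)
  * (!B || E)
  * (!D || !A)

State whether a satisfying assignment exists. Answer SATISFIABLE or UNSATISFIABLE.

Try A = True.
  then C is forced to True.
  then B is forced to False.
  then D is forced to False.
  then F is forced to False.
  then E is forced to False.
Every clause has at least one true literal under this assignment.
So A=True, B=False, C=True, D=False, E=False, F=False is a satisfying assignment.

SATISFIABLE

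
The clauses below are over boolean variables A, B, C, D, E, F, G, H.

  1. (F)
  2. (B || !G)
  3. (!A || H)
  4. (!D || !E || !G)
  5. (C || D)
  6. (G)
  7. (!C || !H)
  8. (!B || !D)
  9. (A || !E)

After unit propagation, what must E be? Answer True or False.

False

(F) is a unit clause: F = True.
(G) stands alone — G = True.
(B || !G): since G = True, the clause reduces to (B). B = True.
(!D || !B): since B = True, the clause reduces to (!D). D = False.
(C || D) with D = False leaves only C, so C = True.
(!C || !H): since C = True, the clause reduces to (!H). H = False.
In (!A || H), H is now false; !A must hold, so A = False.
From (!E || A) and A = False: E = False.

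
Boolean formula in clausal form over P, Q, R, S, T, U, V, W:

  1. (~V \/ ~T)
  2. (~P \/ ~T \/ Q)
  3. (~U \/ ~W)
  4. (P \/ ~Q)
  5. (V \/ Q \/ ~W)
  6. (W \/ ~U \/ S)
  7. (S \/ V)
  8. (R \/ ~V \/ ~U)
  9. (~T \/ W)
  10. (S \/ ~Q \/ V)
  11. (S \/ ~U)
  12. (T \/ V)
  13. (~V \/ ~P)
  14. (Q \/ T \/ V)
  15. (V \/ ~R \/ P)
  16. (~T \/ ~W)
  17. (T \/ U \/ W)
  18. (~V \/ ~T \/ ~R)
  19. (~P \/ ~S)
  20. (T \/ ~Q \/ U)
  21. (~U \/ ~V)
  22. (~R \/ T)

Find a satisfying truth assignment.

P=F  Q=F  R=F  S=T  T=F  U=F  V=T  W=T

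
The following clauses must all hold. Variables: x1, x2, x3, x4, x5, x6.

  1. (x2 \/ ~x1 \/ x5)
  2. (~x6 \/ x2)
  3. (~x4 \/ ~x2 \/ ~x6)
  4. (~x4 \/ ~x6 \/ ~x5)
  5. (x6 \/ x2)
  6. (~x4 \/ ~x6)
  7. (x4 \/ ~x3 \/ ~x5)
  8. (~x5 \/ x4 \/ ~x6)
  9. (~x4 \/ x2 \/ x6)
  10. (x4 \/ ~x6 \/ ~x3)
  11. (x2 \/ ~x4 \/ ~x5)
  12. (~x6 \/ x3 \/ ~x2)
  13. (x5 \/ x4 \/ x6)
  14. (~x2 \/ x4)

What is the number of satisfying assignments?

8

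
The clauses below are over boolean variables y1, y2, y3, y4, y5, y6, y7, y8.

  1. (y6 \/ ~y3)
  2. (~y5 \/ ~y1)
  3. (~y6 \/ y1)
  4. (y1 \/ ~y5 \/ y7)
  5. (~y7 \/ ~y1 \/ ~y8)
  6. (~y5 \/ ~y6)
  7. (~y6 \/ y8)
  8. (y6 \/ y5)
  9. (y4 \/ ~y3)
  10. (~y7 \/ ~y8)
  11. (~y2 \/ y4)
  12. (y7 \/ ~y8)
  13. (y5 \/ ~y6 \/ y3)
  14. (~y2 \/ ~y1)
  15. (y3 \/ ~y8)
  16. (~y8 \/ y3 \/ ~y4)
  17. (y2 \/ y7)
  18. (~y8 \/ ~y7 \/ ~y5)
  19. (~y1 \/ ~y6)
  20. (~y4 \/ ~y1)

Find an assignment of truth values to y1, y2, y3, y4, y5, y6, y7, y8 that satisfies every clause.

y1 = False  y2 = False  y3 = False  y4 = False  y5 = True  y6 = False  y7 = True  y8 = False

Try y1 = False.
  then y6 is forced to False.
  then y3 is forced to False.
  then y5 is forced to True.
  then y7 is forced to True.
  then y8 is forced to False.
Branch on y2: take y2 = False.
y4 is now unconstrained; take y4 = False.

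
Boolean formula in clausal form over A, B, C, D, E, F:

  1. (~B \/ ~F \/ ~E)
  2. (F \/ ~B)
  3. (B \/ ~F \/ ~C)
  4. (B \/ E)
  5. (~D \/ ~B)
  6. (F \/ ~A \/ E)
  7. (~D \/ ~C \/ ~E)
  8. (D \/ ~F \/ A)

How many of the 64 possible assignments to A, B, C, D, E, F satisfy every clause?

Split on B, then F.
  B=1, F=1: remaining (A,C,D,E) ∈ {(1,0,0,0); (1,1,0,0)} — 2.
  B=1, F=0: a clause becomes empty — 0.
  B=0, F=1: remaining (A,C,D,E) ∈ {(0,0,1,1); (1,0,0,1); (1,0,1,1)} — 3.
  B=0, F=0: A free; 3 ways for (C,D,E) × 2^1 = 6.
Total: 2 + 0 + 3 + 6 = 11.

11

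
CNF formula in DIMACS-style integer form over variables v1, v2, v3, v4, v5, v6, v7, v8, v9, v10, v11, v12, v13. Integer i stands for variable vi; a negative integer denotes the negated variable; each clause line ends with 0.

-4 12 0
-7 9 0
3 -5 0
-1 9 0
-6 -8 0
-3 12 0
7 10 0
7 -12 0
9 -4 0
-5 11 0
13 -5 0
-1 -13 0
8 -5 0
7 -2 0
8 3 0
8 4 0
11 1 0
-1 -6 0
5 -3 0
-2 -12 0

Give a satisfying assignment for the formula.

v1=T  v2=F  v3=F  v4=F  v5=F  v6=F  v7=T  v8=T  v9=T  v10=T  v11=F  v12=T  v13=F

Check each clause:
  1. (v12 \/ ~v4) — ~v4 is true.
  2. (v9 \/ ~v7) — v9 is true.
  3. (~v5 \/ v3) — ~v5 is true.
  4. (~v1 \/ v9) — v9 is true.
  5. (~v8 \/ ~v6) — ~v6 is true.
  6. (v12 \/ ~v3) — v12 is true.
  7. (v10 \/ v7) — v10 is true.
  8. (~v12 \/ v7) — v7 is true.
  9. (v9 \/ ~v4) — v9 is true.
  10. (v11 \/ ~v5) — ~v5 is true.
  11. (~v5 \/ v13) — ~v5 is true.
  12. (~v13 \/ ~v1) — ~v13 is true.
  13. (~v5 \/ v8) — v8 is true.
  14. (v7 \/ ~v2) — ~v2 is true.
  15. (v8 \/ v3) — v8 is true.
  16. (v8 \/ v4) — v8 is true.
  17. (v1 \/ v11) — v1 is true.
  18. (~v1 \/ ~v6) — ~v6 is true.
  19. (v5 \/ ~v3) — ~v3 is true.
  20. (~v12 \/ ~v2) — ~v2 is true.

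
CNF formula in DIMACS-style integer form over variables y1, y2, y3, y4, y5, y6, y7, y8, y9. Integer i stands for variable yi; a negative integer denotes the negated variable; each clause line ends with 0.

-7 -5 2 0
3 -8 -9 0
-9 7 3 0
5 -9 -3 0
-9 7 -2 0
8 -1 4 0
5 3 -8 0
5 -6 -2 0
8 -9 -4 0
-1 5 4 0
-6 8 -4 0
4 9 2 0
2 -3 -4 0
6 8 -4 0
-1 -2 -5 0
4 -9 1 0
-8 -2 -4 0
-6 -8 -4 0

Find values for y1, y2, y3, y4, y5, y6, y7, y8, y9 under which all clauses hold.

Set y1 = False and propagate.
For the remaining variables, y2 = True, y3 = False, y4 = False, y5 = True, y6 = False, y7 = True, y8 = True, y9 = False works.
Check each clause:
  1. (¬y5 ∨ ¬y7 ∨ y2) — y2 is true.
  2. (¬y9 ∨ y3 ∨ ¬y8) — ¬y9 is true.
  3. (y7 ∨ ¬y9 ∨ y3) — y7 is true.
  4. (¬y3 ∨ ¬y9 ∨ y5) — ¬y3 is true.
  5. (¬y9 ∨ ¬y2 ∨ y7) — y7 is true.
  6. (¬y1 ∨ y8 ∨ y4) — y8 is true.
  7. (¬y8 ∨ y5 ∨ y3) — y5 is true.
  8. (y5 ∨ ¬y6 ∨ ¬y2) — ¬y6 is true.
  9. (y8 ∨ ¬y9 ∨ ¬y4) — y8 is true.
  10. (y5 ∨ y4 ∨ ¬y1) — y5 is true.
  11. (¬y4 ∨ ¬y6 ∨ y8) — y8 is true.
  12. (y4 ∨ y2 ∨ y9) — y2 is true.
  13. (y2 ∨ ¬y4 ∨ ¬y3) — y2 is true.
  14. (y6 ∨ y8 ∨ ¬y4) — y8 is true.
  15. (¬y1 ∨ ¬y2 ∨ ¬y5) — ¬y1 is true.
  16. (y1 ∨ y4 ∨ ¬y9) — ¬y9 is true.
  17. (¬y2 ∨ ¬y4 ∨ ¬y8) — ¬y4 is true.
  18. (¬y4 ∨ ¬y8 ∨ ¬y6) — ¬y6 is true.

y1 = F, y2 = T, y3 = F, y4 = F, y5 = T, y6 = F, y7 = T, y8 = T, y9 = F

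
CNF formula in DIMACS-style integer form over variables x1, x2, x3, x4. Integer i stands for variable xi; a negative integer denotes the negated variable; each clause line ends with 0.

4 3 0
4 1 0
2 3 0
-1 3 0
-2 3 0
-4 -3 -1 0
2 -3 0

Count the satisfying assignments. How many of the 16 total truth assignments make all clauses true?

2

The models are:
  x1=0 x2=1 x3=1 x4=1
  x1=1 x2=1 x3=1 x4=0
That's 2 in total.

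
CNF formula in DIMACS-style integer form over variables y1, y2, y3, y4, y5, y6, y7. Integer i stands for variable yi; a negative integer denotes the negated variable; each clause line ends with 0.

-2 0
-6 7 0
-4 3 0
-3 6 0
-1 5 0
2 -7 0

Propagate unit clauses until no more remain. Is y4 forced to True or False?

False

Unit clause (!y2) sets y2 = False.
From (y2 || !y7) and y2 = False: y7 = False.
(y7 || !y6) with y7 = False leaves only !y6, so y6 = False.
(y6 || !y3): since y6 = False, the clause reduces to (!y3). y3 = False.
(!y4 || y3): since y3 = False, the clause reduces to (!y4). y4 = False.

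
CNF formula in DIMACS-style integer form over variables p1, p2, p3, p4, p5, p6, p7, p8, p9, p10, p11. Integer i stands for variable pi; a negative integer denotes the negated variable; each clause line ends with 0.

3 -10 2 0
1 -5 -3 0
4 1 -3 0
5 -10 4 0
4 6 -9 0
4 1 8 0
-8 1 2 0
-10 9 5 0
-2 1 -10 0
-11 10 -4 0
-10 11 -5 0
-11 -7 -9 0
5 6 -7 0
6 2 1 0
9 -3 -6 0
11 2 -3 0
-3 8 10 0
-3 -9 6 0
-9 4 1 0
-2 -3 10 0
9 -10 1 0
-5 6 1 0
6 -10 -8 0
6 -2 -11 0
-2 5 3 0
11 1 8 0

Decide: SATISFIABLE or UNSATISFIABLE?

p1 occurs only positively in the remaining clauses — set p1 = True.
Branch on p2: take p2 = True.
The remaining clauses are satisfied by p3 = False, p4 = False, p5 = True, p6 = True, p7 = True, p8 = False, p9 = False, p10 = True, p11 = True.
Every clause has at least one true literal under this assignment.
So p1=1, p2=1, p3=0, p4=0, p5=1, p6=1, p7=1, p8=0, p9=0, p10=1, p11=1 is a satisfying assignment.

SATISFIABLE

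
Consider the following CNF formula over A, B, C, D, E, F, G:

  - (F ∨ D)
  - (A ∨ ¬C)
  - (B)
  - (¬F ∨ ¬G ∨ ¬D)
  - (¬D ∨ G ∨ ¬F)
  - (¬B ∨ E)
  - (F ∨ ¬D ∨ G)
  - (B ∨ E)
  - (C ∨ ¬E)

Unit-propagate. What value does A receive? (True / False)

True

Unit clause (B) sets B = True.
(¬B ∨ E) with B = True leaves only E, so E = True.
In (C ∨ ¬E), ¬E is now false; C must hold, so C = True.
(¬C ∨ A) with C = True leaves only A, so A = True.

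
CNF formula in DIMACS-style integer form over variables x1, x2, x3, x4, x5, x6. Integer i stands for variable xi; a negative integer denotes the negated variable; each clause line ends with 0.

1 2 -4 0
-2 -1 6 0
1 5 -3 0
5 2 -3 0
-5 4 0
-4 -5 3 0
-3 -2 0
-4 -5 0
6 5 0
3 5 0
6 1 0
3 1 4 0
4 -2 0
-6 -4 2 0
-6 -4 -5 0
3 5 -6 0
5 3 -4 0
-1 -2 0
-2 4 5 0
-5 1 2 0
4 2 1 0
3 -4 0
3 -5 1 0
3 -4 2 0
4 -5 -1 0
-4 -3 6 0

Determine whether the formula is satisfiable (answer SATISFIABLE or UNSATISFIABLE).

UNSATISFIABLE

x4 = True:
  propagation gives x5=False, x6=True, x3=True, x1=True; an empty clause results — contradiction.
x4 = False:
  propagation gives x5=False, x6=True, x3=True, x1=True; an empty clause results — contradiction.
Every branch closes, so no satisfying assignment exists.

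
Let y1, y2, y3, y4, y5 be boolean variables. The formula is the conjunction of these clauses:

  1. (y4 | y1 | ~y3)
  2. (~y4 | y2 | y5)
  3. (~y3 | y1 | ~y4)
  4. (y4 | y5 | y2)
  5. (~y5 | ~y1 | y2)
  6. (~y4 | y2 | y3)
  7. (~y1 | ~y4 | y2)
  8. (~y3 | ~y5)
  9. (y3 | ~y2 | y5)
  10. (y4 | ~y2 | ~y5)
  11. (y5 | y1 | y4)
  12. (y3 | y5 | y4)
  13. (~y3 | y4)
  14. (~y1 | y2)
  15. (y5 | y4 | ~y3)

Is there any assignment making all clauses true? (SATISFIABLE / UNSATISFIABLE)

SATISFIABLE

Set y1 = True and propagate.
  then y2 is forced to True.
Set y3 = False and propagate.
  then y5 is forced to True.
  then y4 is forced to True.
So y1=1, y2=1, y3=0, y4=1, y5=1 is a satisfying assignment.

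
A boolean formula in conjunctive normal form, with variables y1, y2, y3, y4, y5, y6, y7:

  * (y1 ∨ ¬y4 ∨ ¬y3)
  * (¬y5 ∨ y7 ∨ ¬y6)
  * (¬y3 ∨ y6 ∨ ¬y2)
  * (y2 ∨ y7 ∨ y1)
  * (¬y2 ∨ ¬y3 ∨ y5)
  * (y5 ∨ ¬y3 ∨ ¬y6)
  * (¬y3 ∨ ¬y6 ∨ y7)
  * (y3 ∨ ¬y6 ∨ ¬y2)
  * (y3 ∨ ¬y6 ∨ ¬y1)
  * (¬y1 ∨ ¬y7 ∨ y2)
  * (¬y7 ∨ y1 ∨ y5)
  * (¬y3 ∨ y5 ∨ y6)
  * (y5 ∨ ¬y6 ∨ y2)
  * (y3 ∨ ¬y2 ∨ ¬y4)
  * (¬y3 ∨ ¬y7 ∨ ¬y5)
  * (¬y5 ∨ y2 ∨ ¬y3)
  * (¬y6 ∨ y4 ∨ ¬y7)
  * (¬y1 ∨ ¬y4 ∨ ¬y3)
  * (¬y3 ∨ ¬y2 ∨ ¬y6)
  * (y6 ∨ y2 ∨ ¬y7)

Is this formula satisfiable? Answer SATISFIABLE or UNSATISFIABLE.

SATISFIABLE

Branch on y1: take y1 = True.
Try y2 = False.
  then y7 is forced to False.
Set y3 = False and propagate.
  then y6 is forced to False.
y4, y5 are now unconstrained; take y4 = True, y5 = False.
Every clause has at least one true literal under this assignment.
So y1=True, y2=False, y3=False, y4=True, y5=False, y6=False, y7=False is a satisfying assignment.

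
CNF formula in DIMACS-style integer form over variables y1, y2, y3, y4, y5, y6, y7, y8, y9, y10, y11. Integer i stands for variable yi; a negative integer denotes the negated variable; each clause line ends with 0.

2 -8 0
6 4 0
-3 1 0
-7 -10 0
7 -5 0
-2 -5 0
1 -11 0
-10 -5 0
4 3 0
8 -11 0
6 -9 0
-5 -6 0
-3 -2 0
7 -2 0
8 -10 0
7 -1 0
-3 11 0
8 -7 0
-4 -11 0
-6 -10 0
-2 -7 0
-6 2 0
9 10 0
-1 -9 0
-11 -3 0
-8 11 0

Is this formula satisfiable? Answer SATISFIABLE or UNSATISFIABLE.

y2 = True:
  propagation gives y5=False, y3=False, y4=True, y7=True; an empty clause results — contradiction.
y2 = False:
  propagation gives y8=False, y11=False, y10=False, y3=False; an empty clause results — contradiction.
Every branch closes, so no satisfying assignment exists.

UNSATISFIABLE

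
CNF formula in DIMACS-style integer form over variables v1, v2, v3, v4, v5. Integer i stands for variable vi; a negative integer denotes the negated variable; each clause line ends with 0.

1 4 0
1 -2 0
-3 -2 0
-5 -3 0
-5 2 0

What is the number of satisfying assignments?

Split on v2, then v1.
  v2=T, v1=T: remaining (v3,v4,v5) ∈ {(F,F,F); (F,F,T); (F,T,F); (F,T,T)} — 4.
  v2=T, v1=F: a clause becomes empty — 0.
  v2=F, v1=T: remaining (v3,v4,v5) ∈ {(F,F,F); (F,T,F); (T,F,F); (T,T,F)} — 4.
  v2=F, v1=F: remaining (v3,v4,v5) ∈ {(F,T,F); (T,T,F)} — 2.
Total: 4 + 0 + 4 + 2 = 10.

10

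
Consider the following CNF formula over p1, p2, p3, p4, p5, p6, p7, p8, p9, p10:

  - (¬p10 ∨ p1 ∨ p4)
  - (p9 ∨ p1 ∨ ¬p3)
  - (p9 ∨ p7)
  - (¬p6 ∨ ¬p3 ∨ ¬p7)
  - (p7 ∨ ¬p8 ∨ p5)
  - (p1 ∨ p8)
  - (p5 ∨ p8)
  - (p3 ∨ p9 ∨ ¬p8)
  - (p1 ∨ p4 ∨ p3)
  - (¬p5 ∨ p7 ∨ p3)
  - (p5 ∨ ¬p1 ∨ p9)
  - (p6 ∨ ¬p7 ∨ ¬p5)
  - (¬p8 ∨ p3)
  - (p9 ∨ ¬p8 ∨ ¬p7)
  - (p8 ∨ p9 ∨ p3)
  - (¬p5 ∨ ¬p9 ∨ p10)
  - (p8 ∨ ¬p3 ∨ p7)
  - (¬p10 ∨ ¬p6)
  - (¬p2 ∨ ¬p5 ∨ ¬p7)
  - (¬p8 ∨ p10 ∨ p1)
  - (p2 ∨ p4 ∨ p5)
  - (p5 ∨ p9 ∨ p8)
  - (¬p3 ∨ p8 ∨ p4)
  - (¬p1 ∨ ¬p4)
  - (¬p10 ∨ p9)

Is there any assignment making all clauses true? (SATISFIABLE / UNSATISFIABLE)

SATISFIABLE

Set p1 = False and propagate.
  then p8 is forced to True.
  then p3 is forced to True.
  then p9 is forced to True.
  then p10 is forced to True.
  then p4 is forced to True.
  then p6 is forced to False.
Set p2 = True and propagate.
The remaining clauses are satisfied by p5 = False, p7 = True.
So p1=False, p2=True, p3=True, p4=True, p5=False, p6=False, p7=True, p8=True, p9=True, p10=True is a satisfying assignment.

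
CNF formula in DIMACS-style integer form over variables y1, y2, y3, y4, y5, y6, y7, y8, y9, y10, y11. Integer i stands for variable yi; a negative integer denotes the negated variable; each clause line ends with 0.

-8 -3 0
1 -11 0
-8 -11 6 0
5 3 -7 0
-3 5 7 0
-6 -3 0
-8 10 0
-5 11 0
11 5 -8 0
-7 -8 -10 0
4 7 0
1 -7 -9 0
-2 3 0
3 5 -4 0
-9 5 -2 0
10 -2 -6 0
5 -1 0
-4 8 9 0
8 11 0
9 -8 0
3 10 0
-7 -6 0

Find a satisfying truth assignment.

y1=True, y2=False, y3=True, y4=True, y5=True, y6=False, y7=True, y8=False, y9=True, y10=True, y11=True

Pure literal: y2 appears only negated; assign y2 = False.
Set y1 = True and propagate.
  then y5 is forced to True.
  then y11 is forced to True.
Try y3 = True.
  then y8 is forced to False.
  then y6 is forced to False.
The remaining clauses are satisfied by y4 = True, y7 = True, y9 = True, y10 = True.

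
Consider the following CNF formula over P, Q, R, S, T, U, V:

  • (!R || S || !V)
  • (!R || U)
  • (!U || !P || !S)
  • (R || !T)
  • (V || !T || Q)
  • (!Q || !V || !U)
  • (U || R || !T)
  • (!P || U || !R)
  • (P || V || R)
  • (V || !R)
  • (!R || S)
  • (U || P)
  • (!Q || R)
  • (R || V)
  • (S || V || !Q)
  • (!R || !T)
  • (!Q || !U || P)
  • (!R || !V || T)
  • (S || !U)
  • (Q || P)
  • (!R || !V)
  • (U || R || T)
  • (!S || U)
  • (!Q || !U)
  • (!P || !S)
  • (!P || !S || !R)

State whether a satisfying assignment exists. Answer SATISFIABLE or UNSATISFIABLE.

UNSATISFIABLE

R = True:
  propagation gives U=True, V=True; an empty clause results — contradiction.
R = False:
  propagation gives T=False, Q=False, V=True, P=True; an empty clause results — contradiction.
Every branch closes, so no satisfying assignment exists.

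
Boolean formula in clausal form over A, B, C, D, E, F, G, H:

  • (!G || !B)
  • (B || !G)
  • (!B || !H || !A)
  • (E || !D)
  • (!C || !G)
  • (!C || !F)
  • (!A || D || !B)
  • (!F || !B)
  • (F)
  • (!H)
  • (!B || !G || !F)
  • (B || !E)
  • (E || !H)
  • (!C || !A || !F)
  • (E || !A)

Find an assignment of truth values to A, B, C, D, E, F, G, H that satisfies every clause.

A=0, B=0, C=0, D=0, E=0, F=1, G=0, H=0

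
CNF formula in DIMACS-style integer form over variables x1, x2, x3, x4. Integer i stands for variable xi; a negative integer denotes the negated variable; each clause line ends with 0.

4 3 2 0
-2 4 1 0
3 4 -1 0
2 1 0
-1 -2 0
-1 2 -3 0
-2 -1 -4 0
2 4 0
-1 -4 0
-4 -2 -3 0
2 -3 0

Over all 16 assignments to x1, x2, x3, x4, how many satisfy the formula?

1

The models are:
  x1=0 x2=1 x3=0 x4=1
That's 1 in total.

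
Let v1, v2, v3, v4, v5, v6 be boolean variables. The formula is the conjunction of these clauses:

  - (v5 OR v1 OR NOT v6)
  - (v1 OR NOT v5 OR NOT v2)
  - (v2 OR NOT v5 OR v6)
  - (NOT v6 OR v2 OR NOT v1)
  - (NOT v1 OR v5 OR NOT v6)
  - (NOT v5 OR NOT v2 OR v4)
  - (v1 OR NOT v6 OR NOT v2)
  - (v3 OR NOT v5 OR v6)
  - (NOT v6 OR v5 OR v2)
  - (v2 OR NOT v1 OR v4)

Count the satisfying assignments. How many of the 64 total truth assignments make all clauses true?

21

Split on v2, then v5.
  v2=1, v5=1: remaining (v1,v3,v4,v6) ∈ {(1,0,1,1); (1,1,1,0); (1,1,1,1)} — 3.
  v2=1, v5=0: forces v6=0; v1, v3, v4 free → 2^3 = 8.
  v2=0, v5=1: remaining (v1,v3,v4,v6) ∈ {(0,0,0,1); (0,0,1,1); (0,1,0,1); (0,1,1,1)} — 4.
  v2=0, v5=0: v3 free; 3 ways for (v1,v4,v6) × 2^1 = 6.
Total: 3 + 8 + 4 + 6 = 21.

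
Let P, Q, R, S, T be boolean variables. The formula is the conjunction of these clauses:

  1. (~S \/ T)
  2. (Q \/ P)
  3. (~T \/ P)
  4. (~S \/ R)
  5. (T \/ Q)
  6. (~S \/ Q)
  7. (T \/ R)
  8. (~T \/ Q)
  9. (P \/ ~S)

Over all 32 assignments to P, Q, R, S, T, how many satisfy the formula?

5

Satisfying assignments:
  P=F Q=T R=T S=F T=F
  P=T Q=T R=F S=F T=T
  P=T Q=T R=T S=F T=F
  P=T Q=T R=T S=F T=T
  P=T Q=T R=T S=T T=T
That's 5 in total.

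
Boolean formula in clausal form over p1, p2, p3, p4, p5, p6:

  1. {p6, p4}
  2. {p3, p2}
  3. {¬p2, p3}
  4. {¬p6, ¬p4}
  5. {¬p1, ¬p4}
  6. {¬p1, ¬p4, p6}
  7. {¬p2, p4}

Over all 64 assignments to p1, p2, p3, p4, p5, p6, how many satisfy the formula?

The models are:
  p1=0 p2=0 p3=1 p4=0 p5=0 p6=1
  p1=0 p2=0 p3=1 p4=0 p5=1 p6=1
  p1=0 p2=0 p3=1 p4=1 p5=0 p6=0
  p1=0 p2=0 p3=1 p4=1 p5=1 p6=0
  p1=0 p2=1 p3=1 p4=1 p5=0 p6=0
  p1=0 p2=1 p3=1 p4=1 p5=1 p6=0
  p1=1 p2=0 p3=1 p4=0 p5=0 p6=1
  p1=1 p2=0 p3=1 p4=0 p5=1 p6=1
That's 8 in total.

8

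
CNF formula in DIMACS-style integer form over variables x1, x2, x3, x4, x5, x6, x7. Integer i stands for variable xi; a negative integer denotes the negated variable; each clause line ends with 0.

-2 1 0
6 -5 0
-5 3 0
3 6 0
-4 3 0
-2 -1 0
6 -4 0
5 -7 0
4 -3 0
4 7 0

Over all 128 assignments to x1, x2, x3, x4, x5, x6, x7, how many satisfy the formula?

Satisfying assignments:
  x1=F x2=F x3=T x4=T x5=F x6=T x7=F
  x1=F x2=F x3=T x4=T x5=T x6=T x7=F
  x1=F x2=F x3=T x4=T x5=T x6=T x7=T
  x1=T x2=F x3=T x4=T x5=F x6=T x7=F
  x1=T x2=F x3=T x4=T x5=T x6=T x7=F
  x1=T x2=F x3=T x4=T x5=T x6=T x7=T
Count: 6.

6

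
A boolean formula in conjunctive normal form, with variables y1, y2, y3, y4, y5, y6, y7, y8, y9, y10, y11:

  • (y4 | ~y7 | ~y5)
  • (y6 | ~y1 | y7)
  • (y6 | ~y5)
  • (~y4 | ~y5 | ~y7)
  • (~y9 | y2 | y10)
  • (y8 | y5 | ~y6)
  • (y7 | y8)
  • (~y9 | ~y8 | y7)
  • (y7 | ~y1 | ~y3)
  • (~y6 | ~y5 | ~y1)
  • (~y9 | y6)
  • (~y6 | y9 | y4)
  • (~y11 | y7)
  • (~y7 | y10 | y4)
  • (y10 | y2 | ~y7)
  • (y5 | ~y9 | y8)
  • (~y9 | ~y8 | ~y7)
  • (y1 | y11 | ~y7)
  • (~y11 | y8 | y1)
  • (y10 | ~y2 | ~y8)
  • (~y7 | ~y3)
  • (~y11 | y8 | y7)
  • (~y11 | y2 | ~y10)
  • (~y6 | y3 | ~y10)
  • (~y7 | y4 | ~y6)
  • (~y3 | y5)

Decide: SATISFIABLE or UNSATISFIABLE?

SATISFIABLE

Branch on y1: take y1 = False.
The remaining clauses are satisfied by y2 = False, y3 = False, y4 = False, y5 = False, y6 = False, y7 = False, y8 = True, y9 = False, y10 = True, y11 = False.
So y1 = False, y2 = False, y3 = False, y4 = False, y5 = False, y6 = False, y7 = False, y8 = True, y9 = False, y10 = True, y11 = False is a satisfying assignment.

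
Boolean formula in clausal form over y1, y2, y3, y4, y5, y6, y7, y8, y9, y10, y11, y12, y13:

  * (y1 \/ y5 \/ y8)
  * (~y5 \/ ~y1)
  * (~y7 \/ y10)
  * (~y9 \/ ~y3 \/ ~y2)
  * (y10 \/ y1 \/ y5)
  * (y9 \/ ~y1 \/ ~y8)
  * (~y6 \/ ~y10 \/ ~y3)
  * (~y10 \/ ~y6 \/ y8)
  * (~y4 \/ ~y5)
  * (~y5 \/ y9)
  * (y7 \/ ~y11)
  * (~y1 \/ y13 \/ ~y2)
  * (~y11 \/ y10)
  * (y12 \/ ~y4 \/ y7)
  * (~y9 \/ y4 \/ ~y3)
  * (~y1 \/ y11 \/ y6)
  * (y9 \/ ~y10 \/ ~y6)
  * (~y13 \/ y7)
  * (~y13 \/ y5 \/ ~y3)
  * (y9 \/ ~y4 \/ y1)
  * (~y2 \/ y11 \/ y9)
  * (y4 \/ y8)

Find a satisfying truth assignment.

y1=T, y2=F, y3=F, y4=F, y5=F, y6=T, y7=F, y8=T, y9=T, y10=F, y11=F, y12=F, y13=F

y2 occurs only negated in the remaining clauses — set y2 = False.
y3 occurs only negated in the remaining clauses — set y3 = False.
Set y1 = True and propagate.
  then y5 is forced to False.
Branch on y4: take y4 = False.
  then y8 is forced to True.
  then y9 is forced to True.
Try y6 = True.
For the remaining variables, y7 = False, y10 = False, y11 = False, y12 = False, y13 = False works.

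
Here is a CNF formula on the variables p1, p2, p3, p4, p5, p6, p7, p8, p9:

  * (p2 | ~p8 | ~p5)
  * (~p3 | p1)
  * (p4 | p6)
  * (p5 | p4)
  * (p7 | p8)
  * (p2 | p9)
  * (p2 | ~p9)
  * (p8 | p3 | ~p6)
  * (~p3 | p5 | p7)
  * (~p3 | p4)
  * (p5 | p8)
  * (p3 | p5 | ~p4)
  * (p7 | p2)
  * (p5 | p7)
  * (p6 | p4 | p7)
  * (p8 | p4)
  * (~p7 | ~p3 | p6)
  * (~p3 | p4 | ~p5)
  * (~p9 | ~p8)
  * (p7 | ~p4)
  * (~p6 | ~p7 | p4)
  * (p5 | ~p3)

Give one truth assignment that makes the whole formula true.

p1=True, p2=True, p3=True, p4=True, p5=True, p6=True, p7=True, p8=False, p9=False

Check each clause:
  1. (~p8 | ~p5 | p2) — ~p8 is true.
  2. (~p3 | p1) — p1 is true.
  3. (p4 | p6) — p4 is true.
  4. (p5 | p4) — p4 is true.
  5. (p8 | p7) — p7 is true.
  6. (p2 | p9) — p2 is true.
  7. (p2 | ~p9) — p2 is true.
  8. (p3 | ~p6 | p8) — p3 is true.
  9. (p7 | ~p3 | p5) — p5 is true.
  10. (p4 | ~p3) — p4 is true.
  11. (p5 | p8) — p5 is true.
  12. (~p4 | p5 | p3) — p3 is true.
  13. (p2 | p7) — p2 is true.
  14. (p7 | p5) — p5 is true.
  15. (p7 | p4 | p6) — p4 is true.
  16. (p4 | p8) — p4 is true.
  17. (~p7 | ~p3 | p6) — p6 is true.
  18. (~p3 | p4 | ~p5) — p4 is true.
  19. (~p9 | ~p8) — ~p8 is true.
  20. (~p4 | p7) — p7 is true.
  21. (p4 | ~p6 | ~p7) — p4 is true.
  22. (p5 | ~p3) — p5 is true.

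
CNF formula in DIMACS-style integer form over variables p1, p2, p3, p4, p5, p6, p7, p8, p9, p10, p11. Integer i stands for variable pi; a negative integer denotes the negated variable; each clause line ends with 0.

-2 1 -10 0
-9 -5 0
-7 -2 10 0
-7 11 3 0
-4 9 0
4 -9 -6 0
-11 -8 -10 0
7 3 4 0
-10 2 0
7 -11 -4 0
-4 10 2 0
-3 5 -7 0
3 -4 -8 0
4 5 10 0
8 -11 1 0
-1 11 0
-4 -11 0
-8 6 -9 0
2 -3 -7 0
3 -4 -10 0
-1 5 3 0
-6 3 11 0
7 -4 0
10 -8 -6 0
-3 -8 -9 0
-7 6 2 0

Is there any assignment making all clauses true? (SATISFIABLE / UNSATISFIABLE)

SATISFIABLE

Try p1 = True.
  then p11 is forced to True.
  then p4 is forced to False.
Branch on p2: take p2 = False.
  then p10 is forced to False.
  then p5 is forced to True.
  then p9 is forced to False.
Set p3 = True and propagate.
  then p7 is forced to False.
For the remaining variables, p6 = False, p8 = False works.
Every clause has at least one true literal under this assignment.
So p1 = T  p2 = F  p3 = T  p4 = F  p5 = T  p6 = F  p7 = F  p8 = F  p9 = F  p10 = F  p11 = T is a satisfying assignment.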